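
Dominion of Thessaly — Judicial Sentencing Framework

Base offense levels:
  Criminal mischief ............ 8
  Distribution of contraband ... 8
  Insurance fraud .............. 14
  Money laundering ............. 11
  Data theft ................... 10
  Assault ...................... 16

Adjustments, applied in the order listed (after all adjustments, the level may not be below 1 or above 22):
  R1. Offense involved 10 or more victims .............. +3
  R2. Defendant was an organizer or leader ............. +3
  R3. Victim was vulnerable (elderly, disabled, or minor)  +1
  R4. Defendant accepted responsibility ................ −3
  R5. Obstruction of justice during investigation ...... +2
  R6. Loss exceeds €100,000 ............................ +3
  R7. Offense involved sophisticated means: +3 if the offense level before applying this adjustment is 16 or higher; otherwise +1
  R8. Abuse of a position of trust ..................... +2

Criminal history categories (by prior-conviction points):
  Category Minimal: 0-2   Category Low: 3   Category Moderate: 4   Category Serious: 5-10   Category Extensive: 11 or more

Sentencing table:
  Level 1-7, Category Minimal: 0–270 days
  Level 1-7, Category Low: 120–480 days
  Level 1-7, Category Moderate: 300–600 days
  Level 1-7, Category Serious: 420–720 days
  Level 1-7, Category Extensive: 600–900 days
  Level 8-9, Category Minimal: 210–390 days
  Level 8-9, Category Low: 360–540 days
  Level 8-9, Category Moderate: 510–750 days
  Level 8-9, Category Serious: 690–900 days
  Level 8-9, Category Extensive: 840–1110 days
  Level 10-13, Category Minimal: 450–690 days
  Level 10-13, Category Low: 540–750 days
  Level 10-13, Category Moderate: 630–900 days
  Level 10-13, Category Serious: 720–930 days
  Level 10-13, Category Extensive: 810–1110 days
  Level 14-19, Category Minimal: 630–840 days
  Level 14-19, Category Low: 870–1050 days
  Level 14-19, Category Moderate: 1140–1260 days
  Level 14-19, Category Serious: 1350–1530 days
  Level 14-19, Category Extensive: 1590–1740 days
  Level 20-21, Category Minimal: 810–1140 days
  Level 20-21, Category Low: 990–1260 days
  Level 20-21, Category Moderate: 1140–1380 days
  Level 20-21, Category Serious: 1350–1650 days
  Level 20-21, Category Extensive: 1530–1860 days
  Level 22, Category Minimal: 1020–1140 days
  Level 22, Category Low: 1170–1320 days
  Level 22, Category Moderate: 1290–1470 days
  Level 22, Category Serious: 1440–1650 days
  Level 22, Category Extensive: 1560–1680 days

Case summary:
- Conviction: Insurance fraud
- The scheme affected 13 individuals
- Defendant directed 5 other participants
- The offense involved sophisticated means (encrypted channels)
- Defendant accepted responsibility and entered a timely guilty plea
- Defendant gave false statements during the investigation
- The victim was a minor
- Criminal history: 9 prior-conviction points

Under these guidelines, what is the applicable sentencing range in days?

1440-1650 days

Base offense level for insurance fraud: 14.
R1 applies: 14 + 3 = 17.
R2 applies: 17 + 3 = 20.
R3 applies: 20 + 1 = 21.
R4 applies: 21 − 3 = 18.
R5 applies: 18 + 2 = 20.
R7 applies (level before this adjustment is 20 ≥ 16, so +3): 20 + 3 = 23.
R8 does not apply.
Level 23 exceeds the maximum of 22; capped at 22.
Final offense level: 22.
Criminal history: 9 prior points → Category Serious (5-10).
Level 22 falls in the 22 band.
Grid: Level 22 × Category Serious = 1440-1650 days.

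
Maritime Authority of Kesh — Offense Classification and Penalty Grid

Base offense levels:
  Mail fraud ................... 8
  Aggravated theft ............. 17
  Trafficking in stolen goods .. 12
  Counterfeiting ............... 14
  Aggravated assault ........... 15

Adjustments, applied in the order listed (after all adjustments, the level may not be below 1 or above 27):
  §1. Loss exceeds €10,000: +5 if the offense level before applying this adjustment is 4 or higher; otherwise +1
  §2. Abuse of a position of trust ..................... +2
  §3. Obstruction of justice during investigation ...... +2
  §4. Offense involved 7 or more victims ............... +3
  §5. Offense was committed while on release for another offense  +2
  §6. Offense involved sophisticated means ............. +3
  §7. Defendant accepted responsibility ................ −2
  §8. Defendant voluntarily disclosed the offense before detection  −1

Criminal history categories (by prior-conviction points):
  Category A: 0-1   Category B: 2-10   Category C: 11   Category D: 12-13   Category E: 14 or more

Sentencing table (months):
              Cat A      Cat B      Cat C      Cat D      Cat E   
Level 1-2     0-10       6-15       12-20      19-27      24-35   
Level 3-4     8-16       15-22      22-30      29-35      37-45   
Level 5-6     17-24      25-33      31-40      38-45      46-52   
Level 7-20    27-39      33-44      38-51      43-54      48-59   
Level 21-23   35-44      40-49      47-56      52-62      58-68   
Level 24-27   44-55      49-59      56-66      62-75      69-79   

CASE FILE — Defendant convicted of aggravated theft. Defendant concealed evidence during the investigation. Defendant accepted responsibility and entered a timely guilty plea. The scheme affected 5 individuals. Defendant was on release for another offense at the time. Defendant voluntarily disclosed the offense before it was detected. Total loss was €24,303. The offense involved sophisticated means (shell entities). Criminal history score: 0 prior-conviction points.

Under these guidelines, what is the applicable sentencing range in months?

44-55 months

Base offense level for aggravated theft: 17.
§1 applies (level before this adjustment is 17 ≥ 4, so +5): 17 + 5 = 22.
§3 applies: 22 + 2 = 24.
§4 does not apply.
§5 applies: 24 + 2 = 26.
§6 applies: 26 + 3 = 29.
§7 applies: 29 − 2 = 27.
§8 applies: 27 − 1 = 26.
Final offense level: 26.
Criminal history: 0 prior points → Category A (0-1).
Level 26 falls in the 24-27 band.
Grid: Level 24-27 × Category A = 44-55 months.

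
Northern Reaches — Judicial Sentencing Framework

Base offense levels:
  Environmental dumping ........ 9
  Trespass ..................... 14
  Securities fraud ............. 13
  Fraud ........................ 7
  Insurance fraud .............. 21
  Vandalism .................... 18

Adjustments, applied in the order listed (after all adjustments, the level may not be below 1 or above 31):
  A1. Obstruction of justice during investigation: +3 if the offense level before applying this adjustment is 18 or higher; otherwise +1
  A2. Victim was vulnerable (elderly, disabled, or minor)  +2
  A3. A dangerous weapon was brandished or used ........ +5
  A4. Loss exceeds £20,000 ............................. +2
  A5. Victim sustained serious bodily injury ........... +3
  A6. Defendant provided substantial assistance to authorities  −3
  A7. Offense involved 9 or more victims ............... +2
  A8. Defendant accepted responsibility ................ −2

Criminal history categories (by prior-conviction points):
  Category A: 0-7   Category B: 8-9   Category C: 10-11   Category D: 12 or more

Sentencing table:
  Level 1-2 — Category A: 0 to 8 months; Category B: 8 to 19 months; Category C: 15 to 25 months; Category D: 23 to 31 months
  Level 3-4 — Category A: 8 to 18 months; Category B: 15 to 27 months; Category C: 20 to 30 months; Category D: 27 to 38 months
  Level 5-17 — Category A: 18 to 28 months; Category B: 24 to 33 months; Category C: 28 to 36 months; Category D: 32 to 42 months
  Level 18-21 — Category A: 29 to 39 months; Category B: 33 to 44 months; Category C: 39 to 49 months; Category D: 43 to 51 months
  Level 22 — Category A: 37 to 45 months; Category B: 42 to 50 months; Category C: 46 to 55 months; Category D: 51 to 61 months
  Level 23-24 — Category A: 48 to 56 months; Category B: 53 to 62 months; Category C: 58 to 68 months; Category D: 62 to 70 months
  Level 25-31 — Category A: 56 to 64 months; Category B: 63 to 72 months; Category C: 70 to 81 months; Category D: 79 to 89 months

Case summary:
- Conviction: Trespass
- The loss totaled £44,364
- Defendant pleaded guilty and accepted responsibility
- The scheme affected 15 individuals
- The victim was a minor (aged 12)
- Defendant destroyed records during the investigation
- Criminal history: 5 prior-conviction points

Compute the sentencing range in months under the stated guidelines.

Base offense level for trespass: 14.
A1 applies (level before this adjustment is 14 < 18, so +1): 14 + 1 = 15.
A2 applies: 15 + 2 = 17.
A3 does not apply.
A4 applies: 17 + 2 = 19.
A6 does not apply.
A7 applies: 19 + 2 = 21.
A8 applies: 21 − 2 = 19.
Final offense level: 19.
Criminal history: 5 prior points → Category A (0-7).
Level 19 falls in the 18-21 band.
Grid: Level 18-21 × Category A = 29-39 months.

29-39 months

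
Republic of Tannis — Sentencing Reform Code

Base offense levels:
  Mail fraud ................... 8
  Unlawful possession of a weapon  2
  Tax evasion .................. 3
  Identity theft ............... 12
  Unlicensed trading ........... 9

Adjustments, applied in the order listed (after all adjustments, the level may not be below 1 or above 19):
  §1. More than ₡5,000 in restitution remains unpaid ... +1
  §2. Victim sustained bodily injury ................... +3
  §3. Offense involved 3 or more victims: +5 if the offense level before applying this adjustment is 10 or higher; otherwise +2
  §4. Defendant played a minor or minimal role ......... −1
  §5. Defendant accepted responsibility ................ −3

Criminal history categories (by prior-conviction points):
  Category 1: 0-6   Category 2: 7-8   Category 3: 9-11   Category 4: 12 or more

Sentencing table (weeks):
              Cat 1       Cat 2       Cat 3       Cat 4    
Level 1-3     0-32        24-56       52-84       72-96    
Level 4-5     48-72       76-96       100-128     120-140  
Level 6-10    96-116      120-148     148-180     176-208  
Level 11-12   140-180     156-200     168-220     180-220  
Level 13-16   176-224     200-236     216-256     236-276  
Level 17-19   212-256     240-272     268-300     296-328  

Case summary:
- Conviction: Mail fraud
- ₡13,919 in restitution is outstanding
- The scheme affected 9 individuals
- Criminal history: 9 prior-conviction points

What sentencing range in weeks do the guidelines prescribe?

168-220 weeks

Base offense level for mail fraud: 8.
§1 applies: 8 + 1 = 9.
§3 applies (level before this adjustment is 9 < 10, so +2): 9 + 2 = 11.
§4 does not apply.
§5 does not apply.
Final offense level: 11.
Criminal history: 9 prior points → Category 3 (9-11).
Level 11 falls in the 11-12 band.
Grid: Level 11-12 × Category 3 = 168-220 weeks.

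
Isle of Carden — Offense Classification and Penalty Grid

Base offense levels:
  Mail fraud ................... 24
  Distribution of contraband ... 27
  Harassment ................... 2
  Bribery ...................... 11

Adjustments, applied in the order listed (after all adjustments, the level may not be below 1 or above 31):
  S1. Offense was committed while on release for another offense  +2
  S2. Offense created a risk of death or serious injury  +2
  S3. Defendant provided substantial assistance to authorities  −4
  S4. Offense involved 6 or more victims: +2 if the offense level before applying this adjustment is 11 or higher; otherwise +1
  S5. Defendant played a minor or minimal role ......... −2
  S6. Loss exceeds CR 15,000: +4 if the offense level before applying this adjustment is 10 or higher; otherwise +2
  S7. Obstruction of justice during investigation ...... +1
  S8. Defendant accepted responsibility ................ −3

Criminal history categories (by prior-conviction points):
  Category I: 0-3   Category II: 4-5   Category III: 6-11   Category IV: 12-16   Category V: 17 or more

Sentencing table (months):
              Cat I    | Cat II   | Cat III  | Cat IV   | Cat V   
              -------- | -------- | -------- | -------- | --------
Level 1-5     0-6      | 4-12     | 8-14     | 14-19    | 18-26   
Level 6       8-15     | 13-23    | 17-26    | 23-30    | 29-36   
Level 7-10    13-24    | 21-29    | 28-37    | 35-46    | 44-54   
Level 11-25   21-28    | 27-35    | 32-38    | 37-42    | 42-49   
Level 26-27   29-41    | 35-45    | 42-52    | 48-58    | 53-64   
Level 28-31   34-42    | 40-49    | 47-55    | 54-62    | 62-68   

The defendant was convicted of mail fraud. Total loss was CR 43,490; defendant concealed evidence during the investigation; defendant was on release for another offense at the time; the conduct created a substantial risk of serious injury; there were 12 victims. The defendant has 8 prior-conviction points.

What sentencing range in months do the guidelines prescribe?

47-55 months

Base offense level for mail fraud: 24.
S1 applies: 24 + 2 = 26.
S2 applies: 26 + 2 = 28.
S3 does not apply.
S4 applies (level before this adjustment is 28 ≥ 11, so +2): 28 + 2 = 30.
S6 applies (level before this adjustment is 30 ≥ 10, so +4): 30 + 4 = 34.
S7 applies: 34 + 1 = 35.
Level 35 exceeds the maximum of 31; capped at 31.
Final offense level: 31.
Criminal history: 8 prior points → Category III (6-11).
Level 31 falls in the 28-31 band.
Grid: Level 28-31 × Category III = 47-55 months.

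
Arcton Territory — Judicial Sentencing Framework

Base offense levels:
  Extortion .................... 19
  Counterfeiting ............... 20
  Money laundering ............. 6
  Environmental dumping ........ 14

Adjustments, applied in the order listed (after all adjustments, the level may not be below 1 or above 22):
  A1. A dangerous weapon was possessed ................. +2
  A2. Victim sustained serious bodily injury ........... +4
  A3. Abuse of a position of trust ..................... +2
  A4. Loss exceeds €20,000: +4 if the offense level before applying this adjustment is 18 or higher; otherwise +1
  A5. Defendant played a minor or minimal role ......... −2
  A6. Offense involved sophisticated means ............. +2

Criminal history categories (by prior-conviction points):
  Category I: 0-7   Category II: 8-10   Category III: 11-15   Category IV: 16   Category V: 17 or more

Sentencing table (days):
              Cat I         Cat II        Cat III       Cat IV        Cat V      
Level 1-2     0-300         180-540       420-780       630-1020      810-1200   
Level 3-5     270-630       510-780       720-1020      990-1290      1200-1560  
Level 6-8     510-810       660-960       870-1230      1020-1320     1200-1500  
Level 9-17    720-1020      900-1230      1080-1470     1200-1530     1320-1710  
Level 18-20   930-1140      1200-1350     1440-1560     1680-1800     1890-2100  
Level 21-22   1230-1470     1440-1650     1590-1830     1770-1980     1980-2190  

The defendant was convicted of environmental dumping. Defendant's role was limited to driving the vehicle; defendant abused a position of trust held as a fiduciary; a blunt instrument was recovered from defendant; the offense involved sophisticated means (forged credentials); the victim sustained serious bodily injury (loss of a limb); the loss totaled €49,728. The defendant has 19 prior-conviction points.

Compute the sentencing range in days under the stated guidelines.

1980-2190 days

Base offense level for environmental dumping: 14.
A1 applies: 14 + 2 = 16.
A2 applies: 16 + 4 = 20.
A3 applies: 20 + 2 = 22.
A4 applies (level before this adjustment is 22 ≥ 18, so +4): 22 + 4 = 26.
A5 applies: 26 − 2 = 24.
A6 applies: 24 + 2 = 26.
Level 26 exceeds the maximum of 22; capped at 22.
Final offense level: 22.
Criminal history: 19 prior points → Category V (17+).
Level 22 falls in the 21-22 band.
Grid: Level 21-22 × Category V = 1980-2190 days.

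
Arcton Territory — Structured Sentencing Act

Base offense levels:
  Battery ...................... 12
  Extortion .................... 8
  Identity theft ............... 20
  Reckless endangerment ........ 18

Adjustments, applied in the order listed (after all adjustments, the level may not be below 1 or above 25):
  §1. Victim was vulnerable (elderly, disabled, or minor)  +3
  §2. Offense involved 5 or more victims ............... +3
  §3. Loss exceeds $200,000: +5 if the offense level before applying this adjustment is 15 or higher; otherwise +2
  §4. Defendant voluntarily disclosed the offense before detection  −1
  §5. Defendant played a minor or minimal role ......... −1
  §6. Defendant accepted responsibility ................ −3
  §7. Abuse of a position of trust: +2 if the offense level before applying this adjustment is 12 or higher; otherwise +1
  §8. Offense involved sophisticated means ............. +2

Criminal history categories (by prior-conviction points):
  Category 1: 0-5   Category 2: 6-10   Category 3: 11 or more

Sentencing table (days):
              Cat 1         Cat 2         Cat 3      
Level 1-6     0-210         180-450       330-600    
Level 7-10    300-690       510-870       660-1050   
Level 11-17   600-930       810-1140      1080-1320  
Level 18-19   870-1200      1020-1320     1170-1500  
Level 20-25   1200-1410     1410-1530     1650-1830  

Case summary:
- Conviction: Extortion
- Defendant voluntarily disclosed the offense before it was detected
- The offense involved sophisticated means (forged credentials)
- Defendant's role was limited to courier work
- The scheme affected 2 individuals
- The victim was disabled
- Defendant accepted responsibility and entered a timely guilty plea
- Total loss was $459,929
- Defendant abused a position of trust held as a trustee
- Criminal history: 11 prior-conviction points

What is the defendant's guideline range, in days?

Base offense level for extortion: 8.
§1 applies: 8 + 3 = 11.
§2 does not apply.
§3 applies (level before this adjustment is 11 < 15, so +2): 11 + 2 = 13.
§4 applies: 13 − 1 = 12.
§5 applies: 12 − 1 = 11.
§6 applies: 11 − 3 = 8.
§7 applies (level before this adjustment is 8 < 12, so +1): 8 + 1 = 9.
§8 applies: 9 + 2 = 11.
Final offense level: 11.
Criminal history: 11 prior points → Category 3 (11+).
Level 11 falls in the 11-17 band.
Grid: Level 11-17 × Category 3 = 1080-1320 days.

1080-1320 days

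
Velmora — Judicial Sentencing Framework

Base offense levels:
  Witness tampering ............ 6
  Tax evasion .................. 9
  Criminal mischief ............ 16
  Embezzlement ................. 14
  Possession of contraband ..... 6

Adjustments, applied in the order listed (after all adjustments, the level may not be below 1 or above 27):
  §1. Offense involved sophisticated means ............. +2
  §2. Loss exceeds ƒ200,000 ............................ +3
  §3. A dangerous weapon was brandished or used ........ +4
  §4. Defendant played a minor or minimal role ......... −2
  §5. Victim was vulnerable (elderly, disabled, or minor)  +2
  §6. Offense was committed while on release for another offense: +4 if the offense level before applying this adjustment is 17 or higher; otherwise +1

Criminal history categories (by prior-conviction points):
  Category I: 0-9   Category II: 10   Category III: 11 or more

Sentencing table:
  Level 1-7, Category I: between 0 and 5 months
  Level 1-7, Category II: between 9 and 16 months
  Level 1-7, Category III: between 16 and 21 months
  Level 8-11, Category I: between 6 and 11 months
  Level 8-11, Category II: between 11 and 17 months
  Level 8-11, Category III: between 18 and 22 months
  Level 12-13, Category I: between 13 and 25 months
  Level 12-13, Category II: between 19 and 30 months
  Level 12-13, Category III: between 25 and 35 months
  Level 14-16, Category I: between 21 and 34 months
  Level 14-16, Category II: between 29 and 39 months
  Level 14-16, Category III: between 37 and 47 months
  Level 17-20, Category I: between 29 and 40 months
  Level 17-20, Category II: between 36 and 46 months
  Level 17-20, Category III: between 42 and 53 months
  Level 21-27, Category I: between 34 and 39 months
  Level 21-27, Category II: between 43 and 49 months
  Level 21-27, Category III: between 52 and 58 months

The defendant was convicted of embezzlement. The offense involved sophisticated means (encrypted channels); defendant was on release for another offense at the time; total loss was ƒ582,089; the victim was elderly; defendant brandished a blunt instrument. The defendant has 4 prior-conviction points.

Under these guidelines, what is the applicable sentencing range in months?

Base offense level for embezzlement: 14.
§1 applies: 14 + 2 = 16.
§2 applies: 16 + 3 = 19.
§3 applies: 19 + 4 = 23.
§5 applies: 23 + 2 = 25.
§6 applies (level before this adjustment is 25 ≥ 17, so +4): 25 + 4 = 29.
Level 29 exceeds the maximum of 27; capped at 27.
Final offense level: 27.
Criminal history: 4 prior points → Category I (0-9).
Level 27 falls in the 21-27 band.
Grid: Level 21-27 × Category I = 34-39 months.

34-39 months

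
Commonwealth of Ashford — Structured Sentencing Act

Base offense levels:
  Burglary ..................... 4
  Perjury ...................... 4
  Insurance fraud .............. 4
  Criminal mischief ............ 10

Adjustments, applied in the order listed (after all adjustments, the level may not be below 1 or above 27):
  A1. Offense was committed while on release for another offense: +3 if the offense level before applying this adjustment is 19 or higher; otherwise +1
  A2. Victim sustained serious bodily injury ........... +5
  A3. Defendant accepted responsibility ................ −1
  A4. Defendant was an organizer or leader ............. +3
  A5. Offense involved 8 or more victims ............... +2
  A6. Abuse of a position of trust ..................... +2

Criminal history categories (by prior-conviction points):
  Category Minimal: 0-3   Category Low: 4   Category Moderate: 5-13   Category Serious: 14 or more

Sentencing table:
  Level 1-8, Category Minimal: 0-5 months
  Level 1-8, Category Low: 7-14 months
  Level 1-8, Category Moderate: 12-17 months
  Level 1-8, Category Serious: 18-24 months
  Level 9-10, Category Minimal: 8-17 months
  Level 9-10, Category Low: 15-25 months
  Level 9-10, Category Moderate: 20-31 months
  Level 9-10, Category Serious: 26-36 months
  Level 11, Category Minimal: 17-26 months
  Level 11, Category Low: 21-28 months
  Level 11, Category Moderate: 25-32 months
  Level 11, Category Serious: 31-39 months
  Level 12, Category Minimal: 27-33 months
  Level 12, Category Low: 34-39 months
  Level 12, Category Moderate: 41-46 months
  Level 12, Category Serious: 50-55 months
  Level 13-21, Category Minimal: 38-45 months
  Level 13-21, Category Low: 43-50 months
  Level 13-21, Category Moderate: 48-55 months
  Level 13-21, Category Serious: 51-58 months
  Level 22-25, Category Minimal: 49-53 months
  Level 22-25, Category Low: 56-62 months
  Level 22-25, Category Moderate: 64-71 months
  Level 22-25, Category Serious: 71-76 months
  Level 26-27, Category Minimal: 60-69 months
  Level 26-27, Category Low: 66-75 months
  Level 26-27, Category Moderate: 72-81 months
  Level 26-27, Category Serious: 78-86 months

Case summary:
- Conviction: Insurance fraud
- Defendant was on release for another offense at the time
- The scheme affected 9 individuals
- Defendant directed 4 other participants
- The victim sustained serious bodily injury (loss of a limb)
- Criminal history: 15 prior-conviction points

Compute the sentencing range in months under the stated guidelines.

Base offense level for insurance fraud: 4.
A1 applies (level before this adjustment is 4 < 19, so +1): 4 + 1 = 5.
A2 applies: 5 + 5 = 10.
A3 does not apply.
A4 applies: 10 + 3 = 13.
A5 applies: 13 + 2 = 15.
A6 does not apply.
Final offense level: 15.
Criminal history: 15 prior points → Category Serious (14+).
Level 15 falls in the 13-21 band.
Grid: Level 13-21 × Category Serious = 51-58 months.

51-58 months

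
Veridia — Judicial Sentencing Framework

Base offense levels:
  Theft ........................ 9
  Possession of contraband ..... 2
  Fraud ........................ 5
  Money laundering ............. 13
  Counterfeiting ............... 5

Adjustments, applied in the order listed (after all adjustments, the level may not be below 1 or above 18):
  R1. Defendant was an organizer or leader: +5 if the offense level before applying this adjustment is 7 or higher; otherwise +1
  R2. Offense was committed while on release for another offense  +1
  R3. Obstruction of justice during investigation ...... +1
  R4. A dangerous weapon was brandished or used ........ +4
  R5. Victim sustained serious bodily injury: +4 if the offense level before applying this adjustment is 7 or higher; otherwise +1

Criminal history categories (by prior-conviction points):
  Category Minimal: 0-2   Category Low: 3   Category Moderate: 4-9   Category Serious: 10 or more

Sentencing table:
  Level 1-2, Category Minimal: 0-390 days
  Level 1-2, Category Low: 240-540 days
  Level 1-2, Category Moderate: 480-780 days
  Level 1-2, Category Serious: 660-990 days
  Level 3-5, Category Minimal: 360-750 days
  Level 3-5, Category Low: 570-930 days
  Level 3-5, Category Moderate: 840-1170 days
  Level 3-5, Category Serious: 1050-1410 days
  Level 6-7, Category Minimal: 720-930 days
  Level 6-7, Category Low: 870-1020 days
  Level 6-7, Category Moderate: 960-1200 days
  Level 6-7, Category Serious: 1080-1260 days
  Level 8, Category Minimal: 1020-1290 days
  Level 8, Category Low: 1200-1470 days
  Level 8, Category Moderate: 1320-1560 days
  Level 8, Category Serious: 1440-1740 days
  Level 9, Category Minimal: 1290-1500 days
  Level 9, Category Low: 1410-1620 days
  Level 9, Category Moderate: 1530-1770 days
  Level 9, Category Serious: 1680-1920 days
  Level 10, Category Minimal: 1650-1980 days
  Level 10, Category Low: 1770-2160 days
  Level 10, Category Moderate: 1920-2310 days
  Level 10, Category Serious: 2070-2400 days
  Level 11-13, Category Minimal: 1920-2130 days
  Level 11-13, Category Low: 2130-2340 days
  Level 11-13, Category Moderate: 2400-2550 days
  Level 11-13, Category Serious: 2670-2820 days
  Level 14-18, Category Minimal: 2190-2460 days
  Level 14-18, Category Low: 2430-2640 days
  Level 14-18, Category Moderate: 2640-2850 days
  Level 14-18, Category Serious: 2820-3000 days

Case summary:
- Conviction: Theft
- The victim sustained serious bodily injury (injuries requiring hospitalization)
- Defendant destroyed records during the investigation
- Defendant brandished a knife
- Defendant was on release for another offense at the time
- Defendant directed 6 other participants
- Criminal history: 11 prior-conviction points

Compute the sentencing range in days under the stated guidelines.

Base offense level for theft: 9.
R1 applies (level before this adjustment is 9 ≥ 7, so +5): 9 + 5 = 14.
R2 applies: 14 + 1 = 15.
R3 applies: 15 + 1 = 16.
R4 applies: 16 + 4 = 20.
R5 applies (level before this adjustment is 20 ≥ 7, so +4): 20 + 4 = 24.
Level 24 exceeds the maximum of 18; capped at 18.
Final offense level: 18.
Criminal history: 11 prior points → Category Serious (10+).
Level 18 falls in the 14-18 band.
Grid: Level 14-18 × Category Serious = 2820-3000 days.

2820-3000 days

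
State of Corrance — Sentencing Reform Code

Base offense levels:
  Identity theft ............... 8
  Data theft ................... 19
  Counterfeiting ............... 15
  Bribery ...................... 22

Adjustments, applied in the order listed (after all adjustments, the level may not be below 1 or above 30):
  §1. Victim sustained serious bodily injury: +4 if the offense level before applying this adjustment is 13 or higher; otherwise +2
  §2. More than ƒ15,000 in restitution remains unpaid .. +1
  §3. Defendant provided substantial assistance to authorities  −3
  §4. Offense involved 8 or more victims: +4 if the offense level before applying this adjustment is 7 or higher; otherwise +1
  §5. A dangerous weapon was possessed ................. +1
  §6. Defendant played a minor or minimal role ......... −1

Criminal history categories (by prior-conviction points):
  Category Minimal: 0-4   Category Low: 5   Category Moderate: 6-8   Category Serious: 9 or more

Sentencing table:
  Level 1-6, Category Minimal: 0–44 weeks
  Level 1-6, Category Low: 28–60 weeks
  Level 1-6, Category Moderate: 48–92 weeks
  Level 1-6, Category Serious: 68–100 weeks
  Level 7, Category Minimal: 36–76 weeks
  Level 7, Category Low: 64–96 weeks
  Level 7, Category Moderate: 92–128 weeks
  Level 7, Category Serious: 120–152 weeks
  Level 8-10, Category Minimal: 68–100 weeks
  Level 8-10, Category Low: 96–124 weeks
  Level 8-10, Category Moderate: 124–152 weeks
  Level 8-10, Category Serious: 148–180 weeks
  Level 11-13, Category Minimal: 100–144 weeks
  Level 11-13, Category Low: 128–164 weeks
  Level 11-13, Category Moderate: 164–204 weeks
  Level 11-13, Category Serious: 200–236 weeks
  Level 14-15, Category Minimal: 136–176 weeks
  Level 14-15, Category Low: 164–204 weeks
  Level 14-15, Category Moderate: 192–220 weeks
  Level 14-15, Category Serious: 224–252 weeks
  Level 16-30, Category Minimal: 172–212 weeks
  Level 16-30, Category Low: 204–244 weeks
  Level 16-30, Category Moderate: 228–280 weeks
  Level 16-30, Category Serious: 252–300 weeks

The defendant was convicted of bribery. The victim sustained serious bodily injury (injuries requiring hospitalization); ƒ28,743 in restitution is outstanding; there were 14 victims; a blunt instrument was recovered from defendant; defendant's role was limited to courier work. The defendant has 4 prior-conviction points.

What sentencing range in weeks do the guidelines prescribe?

172-212 weeks

Base offense level for bribery: 22.
§1 applies (level before this adjustment is 22 ≥ 13, so +4): 22 + 4 = 26.
§2 applies: 26 + 1 = 27.
§4 applies (level before this adjustment is 27 ≥ 7, so +4): 27 + 4 = 31.
§5 applies: 31 + 1 = 32.
§6 applies: 32 − 1 = 31.
Level 31 exceeds the maximum of 30; capped at 30.
Final offense level: 30.
Criminal history: 4 prior points → Category Minimal (0-4).
Level 30 falls in the 16-30 band.
Grid: Level 16-30 × Category Minimal = 172-212 weeks.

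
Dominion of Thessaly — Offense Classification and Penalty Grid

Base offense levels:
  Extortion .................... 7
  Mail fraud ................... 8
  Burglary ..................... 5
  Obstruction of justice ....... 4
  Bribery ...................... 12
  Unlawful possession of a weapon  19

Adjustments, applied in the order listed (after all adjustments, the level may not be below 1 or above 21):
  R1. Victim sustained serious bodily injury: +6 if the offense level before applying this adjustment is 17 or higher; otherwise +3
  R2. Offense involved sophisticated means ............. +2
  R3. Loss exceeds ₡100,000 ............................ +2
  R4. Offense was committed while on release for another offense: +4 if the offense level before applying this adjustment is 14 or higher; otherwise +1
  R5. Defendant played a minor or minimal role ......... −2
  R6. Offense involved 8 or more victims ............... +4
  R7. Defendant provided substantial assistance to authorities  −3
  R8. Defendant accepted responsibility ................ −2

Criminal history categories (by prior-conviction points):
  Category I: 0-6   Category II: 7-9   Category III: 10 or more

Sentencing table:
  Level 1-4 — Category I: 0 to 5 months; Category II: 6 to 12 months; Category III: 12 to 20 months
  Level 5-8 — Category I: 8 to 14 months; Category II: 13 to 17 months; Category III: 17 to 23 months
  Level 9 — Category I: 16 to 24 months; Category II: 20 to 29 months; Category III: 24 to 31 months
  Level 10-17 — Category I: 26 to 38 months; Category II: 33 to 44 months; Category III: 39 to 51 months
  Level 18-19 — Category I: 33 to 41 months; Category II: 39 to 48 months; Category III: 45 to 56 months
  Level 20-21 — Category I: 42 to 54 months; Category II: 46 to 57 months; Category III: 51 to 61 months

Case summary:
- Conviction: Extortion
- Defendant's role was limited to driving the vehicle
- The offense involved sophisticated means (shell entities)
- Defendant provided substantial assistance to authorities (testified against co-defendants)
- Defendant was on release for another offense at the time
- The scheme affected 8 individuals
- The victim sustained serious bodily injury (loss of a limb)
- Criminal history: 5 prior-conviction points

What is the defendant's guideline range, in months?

26-38 months

Base offense level for extortion: 7.
R1 applies (level before this adjustment is 7 < 17, so +3): 7 + 3 = 10.
R2 applies: 10 + 2 = 12.
R3 does not apply.
R4 applies (level before this adjustment is 12 < 14, so +1): 12 + 1 = 13.
R5 applies: 13 − 2 = 11.
R6 applies: 11 + 4 = 15.
R7 applies: 15 − 3 = 12.
Final offense level: 12.
Criminal history: 5 prior points → Category I (0-6).
Level 12 falls in the 10-17 band.
Grid: Level 10-17 × Category I = 26-38 months.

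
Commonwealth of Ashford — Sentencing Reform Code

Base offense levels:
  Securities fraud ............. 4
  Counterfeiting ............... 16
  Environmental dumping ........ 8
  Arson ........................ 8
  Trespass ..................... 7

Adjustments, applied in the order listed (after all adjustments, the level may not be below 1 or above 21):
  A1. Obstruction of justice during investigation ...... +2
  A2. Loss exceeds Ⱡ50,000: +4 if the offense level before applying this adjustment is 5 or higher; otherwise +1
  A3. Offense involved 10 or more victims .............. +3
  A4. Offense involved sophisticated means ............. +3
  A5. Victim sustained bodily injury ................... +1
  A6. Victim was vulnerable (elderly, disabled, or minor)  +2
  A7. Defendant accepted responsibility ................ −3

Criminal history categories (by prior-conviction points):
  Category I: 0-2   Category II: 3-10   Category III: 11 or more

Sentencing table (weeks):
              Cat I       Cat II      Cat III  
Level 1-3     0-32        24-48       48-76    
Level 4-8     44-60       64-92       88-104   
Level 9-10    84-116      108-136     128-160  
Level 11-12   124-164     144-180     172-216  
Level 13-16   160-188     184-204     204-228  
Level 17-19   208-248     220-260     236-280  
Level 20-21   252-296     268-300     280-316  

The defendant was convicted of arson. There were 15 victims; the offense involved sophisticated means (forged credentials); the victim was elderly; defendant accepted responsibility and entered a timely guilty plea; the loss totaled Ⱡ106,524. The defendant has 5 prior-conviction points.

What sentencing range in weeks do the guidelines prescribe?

220-260 weeks

Base offense level for arson: 8.
A2 applies (level before this adjustment is 8 ≥ 5, so +4): 8 + 4 = 12.
A3 applies: 12 + 3 = 15.
A4 applies: 15 + 3 = 18.
A5 does not apply.
A6 applies: 18 + 2 = 20.
A7 applies: 20 − 3 = 17.
Final offense level: 17.
Criminal history: 5 prior points → Category II (3-10).
Level 17 falls in the 17-19 band.
Grid: Level 17-19 × Category II = 220-260 weeks.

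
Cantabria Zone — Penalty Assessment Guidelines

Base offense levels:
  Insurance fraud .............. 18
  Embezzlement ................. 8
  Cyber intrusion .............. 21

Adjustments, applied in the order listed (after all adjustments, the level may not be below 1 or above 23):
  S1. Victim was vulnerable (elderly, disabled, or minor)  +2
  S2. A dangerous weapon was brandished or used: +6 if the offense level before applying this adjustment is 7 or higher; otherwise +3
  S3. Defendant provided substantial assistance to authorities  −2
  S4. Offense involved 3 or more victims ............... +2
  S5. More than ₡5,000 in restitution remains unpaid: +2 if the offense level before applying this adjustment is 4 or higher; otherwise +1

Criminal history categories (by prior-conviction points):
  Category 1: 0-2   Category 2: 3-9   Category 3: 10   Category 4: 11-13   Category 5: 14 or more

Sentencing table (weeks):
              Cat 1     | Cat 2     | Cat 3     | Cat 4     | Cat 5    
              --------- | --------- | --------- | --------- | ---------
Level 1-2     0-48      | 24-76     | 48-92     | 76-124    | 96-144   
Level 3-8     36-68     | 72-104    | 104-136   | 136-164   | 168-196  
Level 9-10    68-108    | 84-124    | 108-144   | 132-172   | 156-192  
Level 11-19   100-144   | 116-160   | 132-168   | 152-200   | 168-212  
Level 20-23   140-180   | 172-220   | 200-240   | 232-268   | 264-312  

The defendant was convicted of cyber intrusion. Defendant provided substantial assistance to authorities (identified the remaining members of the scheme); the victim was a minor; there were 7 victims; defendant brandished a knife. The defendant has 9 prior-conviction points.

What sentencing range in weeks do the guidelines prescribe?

Base offense level for cyber intrusion: 21.
S1 applies: 21 + 2 = 23.
S2 applies (level before this adjustment is 23 ≥ 7, so +6): 23 + 6 = 29.
S3 applies: 29 − 2 = 27.
S4 applies: 27 + 2 = 29.
Level 29 exceeds the maximum of 23; capped at 23.
Final offense level: 23.
Criminal history: 9 prior points → Category 2 (3-9).
Level 23 falls in the 20-23 band.
Grid: Level 20-23 × Category 2 = 172-220 weeks.

172-220 weeks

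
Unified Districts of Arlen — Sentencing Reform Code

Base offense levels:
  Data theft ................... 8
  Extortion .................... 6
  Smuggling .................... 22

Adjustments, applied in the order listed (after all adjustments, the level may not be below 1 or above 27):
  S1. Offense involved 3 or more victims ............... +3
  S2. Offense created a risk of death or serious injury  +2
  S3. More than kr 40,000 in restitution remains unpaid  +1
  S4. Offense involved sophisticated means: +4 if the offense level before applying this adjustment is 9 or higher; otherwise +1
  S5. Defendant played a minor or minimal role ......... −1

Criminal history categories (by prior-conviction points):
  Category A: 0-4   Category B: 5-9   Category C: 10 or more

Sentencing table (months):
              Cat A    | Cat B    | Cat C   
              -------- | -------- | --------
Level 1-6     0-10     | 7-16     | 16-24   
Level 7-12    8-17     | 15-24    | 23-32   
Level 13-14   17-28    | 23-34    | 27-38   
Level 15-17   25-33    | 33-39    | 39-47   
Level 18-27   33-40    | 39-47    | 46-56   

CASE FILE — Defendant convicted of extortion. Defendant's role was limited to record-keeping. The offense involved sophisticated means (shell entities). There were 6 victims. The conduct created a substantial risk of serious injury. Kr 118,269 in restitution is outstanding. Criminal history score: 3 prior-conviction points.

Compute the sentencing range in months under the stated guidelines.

25-33 months

Base offense level for extortion: 6.
S1 applies: 6 + 3 = 9.
S2 applies: 9 + 2 = 11.
S3 applies: 11 + 1 = 12.
S4 applies (level before this adjustment is 12 ≥ 9, so +4): 12 + 4 = 16.
S5 applies: 16 − 1 = 15.
Final offense level: 15.
Criminal history: 3 prior points → Category A (0-4).
Level 15 falls in the 15-17 band.
Grid: Level 15-17 × Category A = 25-33 months.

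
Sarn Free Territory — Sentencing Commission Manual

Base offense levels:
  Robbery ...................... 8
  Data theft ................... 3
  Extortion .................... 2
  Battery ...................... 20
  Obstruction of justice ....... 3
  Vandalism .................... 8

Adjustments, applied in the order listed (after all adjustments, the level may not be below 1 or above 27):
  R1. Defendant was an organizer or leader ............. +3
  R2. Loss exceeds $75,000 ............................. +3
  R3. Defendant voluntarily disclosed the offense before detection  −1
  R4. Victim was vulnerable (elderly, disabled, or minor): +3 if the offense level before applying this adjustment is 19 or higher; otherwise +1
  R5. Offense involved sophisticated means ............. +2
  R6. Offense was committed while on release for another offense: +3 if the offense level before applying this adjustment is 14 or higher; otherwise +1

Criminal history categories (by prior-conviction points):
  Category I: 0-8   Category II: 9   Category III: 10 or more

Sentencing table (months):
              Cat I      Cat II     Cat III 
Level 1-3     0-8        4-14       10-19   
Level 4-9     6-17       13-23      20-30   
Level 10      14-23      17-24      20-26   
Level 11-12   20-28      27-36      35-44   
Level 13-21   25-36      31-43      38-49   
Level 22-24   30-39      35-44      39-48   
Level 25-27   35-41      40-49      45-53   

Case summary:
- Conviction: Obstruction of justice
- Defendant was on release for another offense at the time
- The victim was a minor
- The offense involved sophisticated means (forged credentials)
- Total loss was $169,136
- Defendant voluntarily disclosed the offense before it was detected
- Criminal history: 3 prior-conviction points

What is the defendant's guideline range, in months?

Base offense level for obstruction of justice: 3.
R1 does not apply.
R2 applies: 3 + 3 = 6.
R3 applies: 6 − 1 = 5.
R4 applies (level before this adjustment is 5 < 19, so +1): 5 + 1 = 6.
R5 applies: 6 + 2 = 8.
R6 applies (level before this adjustment is 8 < 14, so +1): 8 + 1 = 9.
Final offense level: 9.
Criminal history: 3 prior points → Category I (0-8).
Level 9 falls in the 4-9 band.
Grid: Level 4-9 × Category I = 6-17 months.

6-17 months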